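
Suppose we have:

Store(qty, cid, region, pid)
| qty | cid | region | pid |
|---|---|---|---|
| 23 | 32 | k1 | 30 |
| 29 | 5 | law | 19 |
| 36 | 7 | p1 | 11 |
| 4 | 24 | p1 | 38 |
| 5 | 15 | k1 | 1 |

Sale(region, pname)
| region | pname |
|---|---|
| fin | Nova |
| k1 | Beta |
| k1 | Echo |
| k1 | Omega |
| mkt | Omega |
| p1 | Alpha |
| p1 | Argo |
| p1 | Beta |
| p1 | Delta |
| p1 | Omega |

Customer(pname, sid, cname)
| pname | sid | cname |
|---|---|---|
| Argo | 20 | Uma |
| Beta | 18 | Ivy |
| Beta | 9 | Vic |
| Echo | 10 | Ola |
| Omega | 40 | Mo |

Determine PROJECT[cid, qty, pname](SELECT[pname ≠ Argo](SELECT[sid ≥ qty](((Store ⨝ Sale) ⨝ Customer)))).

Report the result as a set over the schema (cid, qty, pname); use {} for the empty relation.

{(15, 5, Beta), (15, 5, Echo), (15, 5, Omega), (24, 4, Beta), (24, 4, Omega), (32, 23, Omega), (7, 36, Omega)}

Joining Store and Sale on region yields {(23, 32, k1, 30, Beta), (23, 32, k1, 30, Echo), (23, 32, k1, 30, Omega), (36, 7, p1, 11, Alpha), (36, 7, p1, 11, Argo), (36, 7, p1, 11, Beta), (36, 7, p1, 11, Delta), (36, 7, p1, 11, Omega), (4, 24, p1, 38, Alpha), (4, 24, p1, 38, Argo), (4, 24, p1, 38, Beta), (4, 24, p1, 38, Delta), (4, 24, p1, 38, Omega), (5, 15, k1, 1, Beta), (5, 15, k1, 1, Echo), (5, 15, k1, 1, Omega)}.
Joining (Store ⨝ Sale) and Customer on pname yields {(23, 32, k1, 30, Beta, 18, Ivy), (23, 32, k1, 30, Beta, 9, Vic), (23, 32, k1, 30, Echo, 10, Ola), (23, 32, k1, 30, Omega, 40, Mo), (36, 7, p1, 11, Argo, 20, Uma), (36, 7, p1, 11, Beta, 18, Ivy), (36, 7, p1, 11, Beta, 9, Vic), (36, 7, p1, 11, Omega, 40, Mo), (4, 24, p1, 38, Argo, 20, Uma), (4, 24, p1, 38, Beta, 18, Ivy), (4, 24, p1, 38, Beta, 9, Vic), (4, 24, p1, 38, Omega, 40, Mo), (5, 15, k1, 1, Beta, 18, Ivy), (5, 15, k1, 1, Beta, 9, Vic), (5, 15, k1, 1, Echo, 10, Ola), (5, 15, k1, 1, Omega, 40, Mo)}.
Apply σ_{sid ≥ qty}; surviving tuples: {(23, 32, k1, 30, Omega, 40, Mo), (36, 7, p1, 11, Omega, 40, Mo), (4, 24, p1, 38, Argo, 20, Uma), (4, 24, p1, 38, Beta, 18, Ivy), (4, 24, p1, 38, Beta, 9, Vic), (4, 24, p1, 38, Omega, 40, Mo), (5, 15, k1, 1, Beta, 18, Ivy), (5, 15, k1, 1, Beta, 9, Vic), (5, 15, k1, 1, Echo, 10, Ola), (5, 15, k1, 1, Omega, 40, Mo)}
Apply σ_{pname ≠ Argo}; surviving tuples: {(23, 32, k1, 30, Omega, 40, Mo), (36, 7, p1, 11, Omega, 40, Mo), (4, 24, p1, 38, Beta, 18, Ivy), (4, 24, p1, 38, Beta, 9, Vic), (4, 24, p1, 38, Omega, 40, Mo), (5, 15, k1, 1, Beta, 18, Ivy), (5, 15, k1, 1, Beta, 9, Vic), (5, 15, k1, 1, Echo, 10, Ola), (5, 15, k1, 1, Omega, 40, Mo)}
Keep only column(s) cid, qty, pname (2 duplicate(s) eliminated): {(15, 5, Beta), (15, 5, Echo), (15, 5, Omega), (24, 4, Beta), (24, 4, Omega), (32, 23, Omega), (7, 36, Omega)}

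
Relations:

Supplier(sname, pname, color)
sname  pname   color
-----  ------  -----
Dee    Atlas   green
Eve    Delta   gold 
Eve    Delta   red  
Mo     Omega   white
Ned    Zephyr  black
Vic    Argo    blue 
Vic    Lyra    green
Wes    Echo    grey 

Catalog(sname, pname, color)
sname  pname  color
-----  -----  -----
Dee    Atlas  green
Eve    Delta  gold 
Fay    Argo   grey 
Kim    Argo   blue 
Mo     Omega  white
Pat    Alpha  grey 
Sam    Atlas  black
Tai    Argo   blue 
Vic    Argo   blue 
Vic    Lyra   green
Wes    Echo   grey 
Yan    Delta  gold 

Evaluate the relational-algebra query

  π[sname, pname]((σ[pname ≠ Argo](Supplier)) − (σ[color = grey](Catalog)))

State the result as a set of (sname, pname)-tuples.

σ[pname ≠ Argo]: keep tuples satisfying pname ≠ Argo → {(Dee, Atlas, green), (Eve, Delta, gold), (Eve, Delta, red), (Mo, Omega, white), (Ned, Zephyr, black), (Vic, Lyra, green), (Wes, Echo, grey)}
σ[color = grey]: keep tuples satisfying color = grey → {(Fay, Argo, grey), (Pat, Alpha, grey), (Wes, Echo, grey)}
Set difference of the two operands is {(Dee, Atlas, green), (Eve, Delta, gold), (Eve, Delta, red), (Mo, Omega, white), (Ned, Zephyr, black), (Vic, Lyra, green)}.
Projecting to sname, pname (1 duplicate(s) eliminated): {(Dee, Atlas), (Eve, Delta), (Mo, Omega), (Ned, Zephyr), (Vic, Lyra)}

{(Dee, Atlas), (Eve, Delta), (Mo, Omega), (Ned, Zephyr), (Vic, Lyra)}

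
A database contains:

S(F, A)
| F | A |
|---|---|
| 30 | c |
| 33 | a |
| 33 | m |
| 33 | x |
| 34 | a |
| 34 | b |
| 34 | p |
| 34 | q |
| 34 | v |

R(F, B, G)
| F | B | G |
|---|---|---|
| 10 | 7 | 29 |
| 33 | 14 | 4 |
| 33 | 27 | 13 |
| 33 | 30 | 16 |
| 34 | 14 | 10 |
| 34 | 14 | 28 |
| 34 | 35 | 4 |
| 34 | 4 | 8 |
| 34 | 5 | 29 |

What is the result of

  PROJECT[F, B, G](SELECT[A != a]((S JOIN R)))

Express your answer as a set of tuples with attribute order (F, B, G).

{(33, 14, 4), (33, 27, 13), (33, 30, 16), (34, 14, 10), (34, 14, 28), (34, 35, 4), (34, 4, 8), (34, 5, 29)}

Joining S and R on F yields {(33, a, 14, 4), (33, a, 27, 13), (33, a, 30, 16), (33, m, 14, 4), (33, m, 27, 13), (33, m, 30, 16), (33, x, 14, 4), (33, x, 27, 13), (33, x, 30, 16), (34, a, 14, 10), (34, a, 14, 28), (34, a, 35, 4), (34, a, 4, 8), (34, a, 5, 29), (34, b, 14, 10), (34, b, 14, 28), (34, b, 35, 4), (34, b, 4, 8), (34, b, 5, 29), (34, p, 14, 10), (34, p, 14, 28), (34, p, 35, 4), (34, p, 4, 8), (34, p, 5, 29), (34, q, 14, 10), (34, q, 14, 28), (34, q, 35, 4), (34, q, 4, 8), (34, q, 5, 29), (34, v, 14, 10), (34, v, 14, 28), (34, v, 35, 4), (34, v, 4, 8), (34, v, 5, 29)}.
Filtering on A != a leaves {(33, m, 14, 4), (33, m, 27, 13), (33, m, 30, 16), (33, x, 14, 4), (33, x, 27, 13), (33, x, 30, 16), (34, b, 14, 10), (34, b, 14, 28), (34, b, 35, 4), (34, b, 4, 8), (34, b, 5, 29), (34, p, 14, 10), (34, p, 14, 28), (34, p, 35, 4), (34, p, 4, 8), (34, p, 5, 29), (34, q, 14, 10), (34, q, 14, 28), (34, q, 35, 4), (34, q, 4, 8), (34, q, 5, 29), (34, v, 14, 10), (34, v, 14, 28), (34, v, 35, 4), (34, v, 4, 8), (34, v, 5, 29)}.
Projecting to F, B, G (18 duplicate(s) eliminated): {(33, 14, 4), (33, 27, 13), (33, 30, 16), (34, 14, 10), (34, 14, 28), (34, 35, 4), (34, 4, 8), (34, 5, 29)}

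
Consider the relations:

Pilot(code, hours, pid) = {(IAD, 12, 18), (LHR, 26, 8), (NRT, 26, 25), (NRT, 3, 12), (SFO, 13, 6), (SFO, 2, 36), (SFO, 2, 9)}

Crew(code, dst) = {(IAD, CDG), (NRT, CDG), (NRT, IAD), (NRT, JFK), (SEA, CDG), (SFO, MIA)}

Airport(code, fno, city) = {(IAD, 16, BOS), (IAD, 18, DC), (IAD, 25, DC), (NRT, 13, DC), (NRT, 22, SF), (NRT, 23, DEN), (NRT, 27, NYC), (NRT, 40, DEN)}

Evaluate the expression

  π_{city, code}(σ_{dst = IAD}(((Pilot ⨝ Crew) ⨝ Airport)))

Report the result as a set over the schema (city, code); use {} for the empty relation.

Natural join on code: {(IAD, 12, 18, CDG), (NRT, 26, 25, CDG), (NRT, 26, 25, IAD), (NRT, 26, 25, JFK), (NRT, 3, 12, CDG), (NRT, 3, 12, IAD), (NRT, 3, 12, JFK), (SFO, 13, 6, MIA), (SFO, 2, 36, MIA), (SFO, 2, 9, MIA)}
Natural join on code: {(IAD, 12, 18, CDG, 16, BOS), (IAD, 12, 18, CDG, 18, DC), (IAD, 12, 18, CDG, 25, DC), (NRT, 26, 25, CDG, 13, DC), (NRT, 26, 25, CDG, 22, SF), (NRT, 26, 25, CDG, 23, DEN), (NRT, 26, 25, CDG, 27, NYC), (NRT, 26, 25, CDG, 40, DEN), (NRT, 26, 25, IAD, 13, DC), (NRT, 26, 25, IAD, 22, SF), (NRT, 26, 25, IAD, 23, DEN), (NRT, 26, 25, IAD, 27, NYC), (NRT, 26, 25, IAD, 40, DEN), (NRT, 26, 25, JFK, 13, DC), (NRT, 26, 25, JFK, 22, SF), (NRT, 26, 25, JFK, 23, DEN), (NRT, 26, 25, JFK, 27, NYC), (NRT, 26, 25, JFK, 40, DEN), (NRT, 3, 12, CDG, 13, DC), (NRT, 3, 12, CDG, 22, SF), (NRT, 3, 12, CDG, 23, DEN), (NRT, 3, 12, CDG, 27, NYC), (NRT, 3, 12, CDG, 40, DEN), (NRT, 3, 12, IAD, 13, DC), (NRT, 3, 12, IAD, 22, SF), (NRT, 3, 12, IAD, 23, DEN), (NRT, 3, 12, IAD, 27, NYC), (NRT, 3, 12, IAD, 40, DEN), (NRT, 3, 12, JFK, 13, DC), (NRT, 3, 12, JFK, 22, SF), (NRT, 3, 12, JFK, 23, DEN), (NRT, 3, 12, JFK, 27, NYC), (NRT, 3, 12, JFK, 40, DEN)}
Apply σ_{dst = IAD}; surviving tuples: {(NRT, 26, 25, IAD, 13, DC), (NRT, 26, 25, IAD, 22, SF), (NRT, 26, 25, IAD, 23, DEN), (NRT, 26, 25, IAD, 27, NYC), (NRT, 26, 25, IAD, 40, DEN), (NRT, 3, 12, IAD, 13, DC), (NRT, 3, 12, IAD, 22, SF), (NRT, 3, 12, IAD, 23, DEN), (NRT, 3, 12, IAD, 27, NYC), (NRT, 3, 12, IAD, 40, DEN)}
π_{city, code} gives {(DC, NRT), (DEN, NRT), (NYC, NRT), (SF, NRT)} (6 duplicate(s) eliminated).

{(DC, NRT), (DEN, NRT), (NYC, NRT), (SF, NRT)}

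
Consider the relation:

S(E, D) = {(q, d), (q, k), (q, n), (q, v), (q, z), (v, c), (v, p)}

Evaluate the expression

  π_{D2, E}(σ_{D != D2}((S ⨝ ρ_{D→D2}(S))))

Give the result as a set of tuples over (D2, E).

{(c, v), (d, q), (k, q), (n, q), (p, v), (v, q), (z, q)}

ρ[D→D2]: schema becomes (E, D2); tuples unchanged.
Natural join on E: {(q, d, d), (q, d, k), (q, d, n), (q, d, v), (q, d, z), (q, k, d), (q, k, k), (q, k, n), (q, k, v), (q, k, z), (q, n, d), (q, n, k), (q, n, n), (q, n, v), (q, n, z), (q, v, d), (q, v, k), (q, v, n), (q, v, v), (q, v, z), (q, z, d), (q, z, k), (q, z, n), (q, z, v), (q, z, z), (v, c, c), (v, c, p), (v, p, c), (v, p, p)}
σ[D != D2]: keep tuples satisfying D != D2 → {(q, d, k), (q, d, n), (q, d, v), (q, d, z), (q, k, d), (q, k, n), (q, k, v), (q, k, z), (q, n, d), (q, n, k), (q, n, v), (q, n, z), (q, v, d), (q, v, k), (q, v, n), (q, v, z), (q, z, d), (q, z, k), (q, z, n), (q, z, v), (v, c, p), (v, p, c)}
Projecting to D2, E (15 duplicate(s) eliminated): {(c, v), (d, q), (k, q), (n, q), (p, v), (v, q), (z, q)}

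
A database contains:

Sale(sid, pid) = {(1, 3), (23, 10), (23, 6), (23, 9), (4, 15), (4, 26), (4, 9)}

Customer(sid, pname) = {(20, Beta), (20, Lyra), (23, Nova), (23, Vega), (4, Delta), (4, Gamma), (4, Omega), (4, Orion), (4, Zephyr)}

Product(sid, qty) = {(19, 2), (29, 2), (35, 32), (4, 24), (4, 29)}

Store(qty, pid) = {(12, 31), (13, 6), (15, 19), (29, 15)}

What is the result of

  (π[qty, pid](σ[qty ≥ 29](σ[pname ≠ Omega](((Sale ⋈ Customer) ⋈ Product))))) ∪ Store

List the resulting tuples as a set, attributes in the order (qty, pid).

{(12, 31), (13, 6), (15, 19), (29, 15), (29, 26), (29, 9)}

Joining Sale and Customer on sid yields {(23, 10, Nova), (23, 10, Vega), (23, 6, Nova), (23, 6, Vega), (23, 9, Nova), (23, 9, Vega), (4, 15, Delta), (4, 15, Gamma), (4, 15, Omega), (4, 15, Orion), (4, 15, Zephyr), (4, 26, Delta), (4, 26, Gamma), (4, 26, Omega), (4, 26, Orion), (4, 26, Zephyr), (4, 9, Delta), (4, 9, Gamma), (4, 9, Omega), (4, 9, Orion), (4, 9, Zephyr)}.
Joining (Sale ⋈ Customer) and Product on sid yields {(4, 15, Delta, 24), (4, 15, Delta, 29), (4, 15, Gamma, 24), (4, 15, Gamma, 29), (4, 15, Omega, 24), (4, 15, Omega, 29), (4, 15, Orion, 24), (4, 15, Orion, 29), (4, 15, Zephyr, 24), (4, 15, Zephyr, 29), (4, 26, Delta, 24), (4, 26, Delta, 29), (4, 26, Gamma, 24), (4, 26, Gamma, 29), (4, 26, Omega, 24), (4, 26, Omega, 29), (4, 26, Orion, 24), (4, 26, Orion, 29), (4, 26, Zephyr, 24), (4, 26, Zephyr, 29), (4, 9, Delta, 24), (4, 9, Delta, 29), (4, 9, Gamma, 24), (4, 9, Gamma, 29), (4, 9, Omega, 24), (4, 9, Omega, 29), (4, 9, Orion, 24), (4, 9, Orion, 29), (4, 9, Zephyr, 24), (4, 9, Zephyr, 29)}.
Selection pname ≠ Omega: {(4, 15, Delta, 24), (4, 15, Delta, 29), (4, 15, Gamma, 24), (4, 15, Gamma, 29), (4, 15, Orion, 24), (4, 15, Orion, 29), (4, 15, Zephyr, 24), (4, 15, Zephyr, 29), (4, 26, Delta, 24), (4, 26, Delta, 29), (4, 26, Gamma, 24), (4, 26, Gamma, 29), (4, 26, Orion, 24), (4, 26, Orion, 29), (4, 26, Zephyr, 24), (4, 26, Zephyr, 29), (4, 9, Delta, 24), (4, 9, Delta, 29), (4, 9, Gamma, 24), (4, 9, Gamma, 29), (4, 9, Orion, 24), (4, 9, Orion, 29), (4, 9, Zephyr, 24), (4, 9, Zephyr, 29)}
Selection qty ≥ 29: {(4, 15, Delta, 29), (4, 15, Gamma, 29), (4, 15, Orion, 29), (4, 15, Zephyr, 29), (4, 26, Delta, 29), (4, 26, Gamma, 29), (4, 26, Orion, 29), (4, 26, Zephyr, 29), (4, 9, Delta, 29), (4, 9, Gamma, 29), (4, 9, Orion, 29), (4, 9, Zephyr, 29)}
Projecting to qty, pid (9 duplicate(s) eliminated): {(29, 15), (29, 26), (29, 9)}
Set union of the two operands is {(12, 31), (13, 6), (15, 19), (29, 15), (29, 26), (29, 9)}.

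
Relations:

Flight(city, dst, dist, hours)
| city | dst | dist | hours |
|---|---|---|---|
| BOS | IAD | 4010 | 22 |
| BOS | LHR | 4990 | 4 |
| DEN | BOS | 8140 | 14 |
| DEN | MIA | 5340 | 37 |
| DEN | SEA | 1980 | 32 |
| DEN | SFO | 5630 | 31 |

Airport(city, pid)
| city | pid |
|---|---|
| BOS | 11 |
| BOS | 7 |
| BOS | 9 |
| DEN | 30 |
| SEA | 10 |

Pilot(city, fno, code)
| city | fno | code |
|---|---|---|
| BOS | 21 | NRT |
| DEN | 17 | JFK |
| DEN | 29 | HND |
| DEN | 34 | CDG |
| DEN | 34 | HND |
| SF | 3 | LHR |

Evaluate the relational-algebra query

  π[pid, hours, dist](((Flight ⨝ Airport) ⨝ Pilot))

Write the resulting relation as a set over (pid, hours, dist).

Natural join on city: {(BOS, IAD, 4010, 22, 11), (BOS, IAD, 4010, 22, 7), (BOS, IAD, 4010, 22, 9), (BOS, LHR, 4990, 4, 11), (BOS, LHR, 4990, 4, 7), (BOS, LHR, 4990, 4, 9), (DEN, BOS, 8140, 14, 30), (DEN, MIA, 5340, 37, 30), (DEN, SEA, 1980, 32, 30), (DEN, SFO, 5630, 31, 30)}
Natural join on city: {(BOS, IAD, 4010, 22, 11, 21, NRT), (BOS, IAD, 4010, 22, 7, 21, NRT), (BOS, IAD, 4010, 22, 9, 21, NRT), (BOS, LHR, 4990, 4, 11, 21, NRT), (BOS, LHR, 4990, 4, 7, 21, NRT), (BOS, LHR, 4990, 4, 9, 21, NRT), (DEN, BOS, 8140, 14, 30, 17, JFK), (DEN, BOS, 8140, 14, 30, 29, HND), (DEN, BOS, 8140, 14, 30, 34, CDG), (DEN, BOS, 8140, 14, 30, 34, HND), (DEN, MIA, 5340, 37, 30, 17, JFK), (DEN, MIA, 5340, 37, 30, 29, HND), (DEN, MIA, 5340, 37, 30, 34, CDG), (DEN, MIA, 5340, 37, 30, 34, HND), (DEN, SEA, 1980, 32, 30, 17, JFK), (DEN, SEA, 1980, 32, 30, 29, HND), (DEN, SEA, 1980, 32, 30, 34, CDG), (DEN, SEA, 1980, 32, 30, 34, HND), (DEN, SFO, 5630, 31, 30, 17, JFK), (DEN, SFO, 5630, 31, 30, 29, HND), (DEN, SFO, 5630, 31, 30, 34, CDG), (DEN, SFO, 5630, 31, 30, 34, HND)}
Keep only column(s) pid, hours, dist (12 duplicate(s) eliminated): {(11, 22, 4010), (11, 4, 4990), (30, 14, 8140), (30, 31, 5630), (30, 32, 1980), (30, 37, 5340), (7, 22, 4010), (7, 4, 4990), (9, 22, 4010), (9, 4, 4990)}

{(11, 22, 4010), (11, 4, 4990), (30, 14, 8140), (30, 31, 5630), (30, 32, 1980), (30, 37, 5340), (7, 22, 4010), (7, 4, 4990), (9, 22, 4010), (9, 4, 4990)}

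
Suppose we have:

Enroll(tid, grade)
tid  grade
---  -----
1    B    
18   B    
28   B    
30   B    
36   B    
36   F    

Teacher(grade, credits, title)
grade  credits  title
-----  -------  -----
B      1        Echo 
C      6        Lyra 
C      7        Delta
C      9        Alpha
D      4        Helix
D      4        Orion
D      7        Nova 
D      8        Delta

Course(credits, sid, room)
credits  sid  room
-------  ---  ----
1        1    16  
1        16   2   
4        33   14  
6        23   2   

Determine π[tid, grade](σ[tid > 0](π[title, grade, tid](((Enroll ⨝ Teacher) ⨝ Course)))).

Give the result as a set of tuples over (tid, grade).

{(1, B), (18, B), (28, B), (30, B), (36, B)}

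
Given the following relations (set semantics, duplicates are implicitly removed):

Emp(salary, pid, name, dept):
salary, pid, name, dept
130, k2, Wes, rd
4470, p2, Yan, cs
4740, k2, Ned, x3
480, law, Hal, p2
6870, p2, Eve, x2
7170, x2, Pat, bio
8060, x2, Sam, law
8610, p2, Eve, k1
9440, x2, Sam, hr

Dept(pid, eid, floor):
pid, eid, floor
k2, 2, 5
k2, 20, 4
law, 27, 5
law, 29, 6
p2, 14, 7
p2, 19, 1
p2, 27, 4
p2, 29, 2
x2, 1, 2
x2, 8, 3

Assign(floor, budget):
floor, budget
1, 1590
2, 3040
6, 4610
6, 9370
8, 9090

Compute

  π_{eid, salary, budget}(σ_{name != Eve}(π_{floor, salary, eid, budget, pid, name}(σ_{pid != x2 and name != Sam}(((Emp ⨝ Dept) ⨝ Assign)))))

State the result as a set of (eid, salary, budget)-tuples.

{(19, 4470, 1590), (29, 4470, 3040), (29, 480, 4610), (29, 480, 9370)}

Natural join on pid: {(130, k2, Wes, rd, 2, 5), (130, k2, Wes, rd, 20, 4), (4470, p2, Yan, cs, 14, 7), (4470, p2, Yan, cs, 19, 1), (4470, p2, Yan, cs, 27, 4), (4470, p2, Yan, cs, 29, 2), (4740, k2, Ned, x3, 2, 5), (4740, k2, Ned, x3, 20, 4), (480, law, Hal, p2, 27, 5), (480, law, Hal, p2, 29, 6), (6870, p2, Eve, x2, 14, 7), (6870, p2, Eve, x2, 19, 1), (6870, p2, Eve, x2, 27, 4), (6870, p2, Eve, x2, 29, 2), (7170, x2, Pat, bio, 1, 2), (7170, x2, Pat, bio, 8, 3), (8060, x2, Sam, law, 1, 2), (8060, x2, Sam, law, 8, 3), (8610, p2, Eve, k1, 14, 7), (8610, p2, Eve, k1, 19, 1), (8610, p2, Eve, k1, 27, 4), (8610, p2, Eve, k1, 29, 2), (9440, x2, Sam, hr, 1, 2), (9440, x2, Sam, hr, 8, 3)}
Natural join on floor: {(4470, p2, Yan, cs, 19, 1, 1590), (4470, p2, Yan, cs, 29, 2, 3040), (480, law, Hal, p2, 29, 6, 4610), (480, law, Hal, p2, 29, 6, 9370), (6870, p2, Eve, x2, 19, 1, 1590), (6870, p2, Eve, x2, 29, 2, 3040), (7170, x2, Pat, bio, 1, 2, 3040), (8060, x2, Sam, law, 1, 2, 3040), (8610, p2, Eve, k1, 19, 1, 1590), (8610, p2, Eve, k1, 29, 2, 3040), (9440, x2, Sam, hr, 1, 2, 3040)}
Selection pid != x2 and name != Sam: {(4470, p2, Yan, cs, 19, 1, 1590), (4470, p2, Yan, cs, 29, 2, 3040), (480, law, Hal, p2, 29, 6, 4610), (480, law, Hal, p2, 29, 6, 9370), (6870, p2, Eve, x2, 19, 1, 1590), (6870, p2, Eve, x2, 29, 2, 3040), (8610, p2, Eve, k1, 19, 1, 1590), (8610, p2, Eve, k1, 29, 2, 3040)}
Keep only column(s) floor, salary, eid, budget, pid, name: {(1, 4470, 19, 1590, p2, Yan), (1, 6870, 19, 1590, p2, Eve), (1, 8610, 19, 1590, p2, Eve), (2, 4470, 29, 3040, p2, Yan), (2, 6870, 29, 3040, p2, Eve), (2, 8610, 29, 3040, p2, Eve), (6, 480, 29, 4610, law, Hal), (6, 480, 29, 9370, law, Hal)}
Selection name != Eve: {(1, 4470, 19, 1590, p2, Yan), (2, 4470, 29, 3040, p2, Yan), (6, 480, 29, 4610, law, Hal), (6, 480, 29, 9370, law, Hal)}
Keep only column(s) eid, salary, budget: {(19, 4470, 1590), (29, 4470, 3040), (29, 480, 4610), (29, 480, 9370)}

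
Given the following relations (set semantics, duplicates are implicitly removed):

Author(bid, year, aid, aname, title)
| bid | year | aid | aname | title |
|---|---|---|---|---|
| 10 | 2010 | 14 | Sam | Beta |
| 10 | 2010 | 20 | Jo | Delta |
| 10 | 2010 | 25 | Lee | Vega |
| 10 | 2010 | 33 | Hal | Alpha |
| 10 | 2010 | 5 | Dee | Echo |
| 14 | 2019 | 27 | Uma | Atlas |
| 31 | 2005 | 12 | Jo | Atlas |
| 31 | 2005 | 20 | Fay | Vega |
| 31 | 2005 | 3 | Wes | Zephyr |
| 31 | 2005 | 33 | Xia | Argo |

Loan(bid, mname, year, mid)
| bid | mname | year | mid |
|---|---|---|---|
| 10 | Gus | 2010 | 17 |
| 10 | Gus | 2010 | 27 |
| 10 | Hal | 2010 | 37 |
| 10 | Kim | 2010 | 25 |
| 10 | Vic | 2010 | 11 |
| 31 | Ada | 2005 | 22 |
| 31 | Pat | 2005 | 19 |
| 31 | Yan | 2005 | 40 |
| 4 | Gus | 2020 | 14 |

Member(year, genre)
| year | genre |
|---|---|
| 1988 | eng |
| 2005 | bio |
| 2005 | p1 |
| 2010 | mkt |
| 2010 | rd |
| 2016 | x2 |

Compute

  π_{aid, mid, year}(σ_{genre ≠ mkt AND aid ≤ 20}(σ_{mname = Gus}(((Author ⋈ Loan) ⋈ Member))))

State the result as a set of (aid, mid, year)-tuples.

{(14, 17, 2010), (14, 27, 2010), (20, 17, 2010), (20, 27, 2010), (5, 17, 2010), (5, 27, 2010)}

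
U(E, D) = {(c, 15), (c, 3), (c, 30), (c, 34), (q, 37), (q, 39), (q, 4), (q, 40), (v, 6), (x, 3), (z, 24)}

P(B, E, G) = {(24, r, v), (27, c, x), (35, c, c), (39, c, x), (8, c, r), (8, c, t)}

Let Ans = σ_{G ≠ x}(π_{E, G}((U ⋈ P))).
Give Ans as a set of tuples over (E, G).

Joining U and P on E yields {(c, 15, 27, x), (c, 15, 35, c), (c, 15, 39, x), (c, 15, 8, r), (c, 15, 8, t), (c, 3, 27, x), (c, 3, 35, c), (c, 3, 39, x), (c, 3, 8, r), (c, 3, 8, t), (c, 30, 27, x), (c, 30, 35, c), (c, 30, 39, x), (c, 30, 8, r), (c, 30, 8, t), (c, 34, 27, x), (c, 34, 35, c), (c, 34, 39, x), (c, 34, 8, r), (c, 34, 8, t)}.
Projecting to E, G (16 duplicate(s) eliminated): {(c, c), (c, r), (c, t), (c, x)}
σ[G ≠ x]: keep tuples satisfying G ≠ x → {(c, c), (c, r), (c, t)}

{(c, c), (c, r), (c, t)}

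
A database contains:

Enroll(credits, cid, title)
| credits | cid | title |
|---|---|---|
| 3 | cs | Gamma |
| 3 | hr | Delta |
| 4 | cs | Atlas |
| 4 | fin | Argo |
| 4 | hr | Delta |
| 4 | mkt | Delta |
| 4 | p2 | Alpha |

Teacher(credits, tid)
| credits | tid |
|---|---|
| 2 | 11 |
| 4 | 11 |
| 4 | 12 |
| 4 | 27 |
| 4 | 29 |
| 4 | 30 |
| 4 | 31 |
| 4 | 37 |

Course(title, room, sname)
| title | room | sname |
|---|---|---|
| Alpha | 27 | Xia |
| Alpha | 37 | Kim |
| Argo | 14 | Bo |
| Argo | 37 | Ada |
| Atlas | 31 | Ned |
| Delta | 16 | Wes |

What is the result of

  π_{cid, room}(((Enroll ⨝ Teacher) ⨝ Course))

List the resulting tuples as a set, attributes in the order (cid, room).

Enroll ⋈ Teacher (natural join on credits): {(4, cs, Atlas, 11), (4, cs, Atlas, 12), (4, cs, Atlas, 27), (4, cs, Atlas, 29), (4, cs, Atlas, 30), (4, cs, Atlas, 31), (4, cs, Atlas, 37), (4, fin, Argo, 11), (4, fin, Argo, 12), (4, fin, Argo, 27), (4, fin, Argo, 29), (4, fin, Argo, 30), (4, fin, Argo, 31), (4, fin, Argo, 37), (4, hr, Delta, 11), (4, hr, Delta, 12), (4, hr, Delta, 27), (4, hr, Delta, 29), (4, hr, Delta, 30), (4, hr, Delta, 31), (4, hr, Delta, 37), (4, mkt, Delta, 11), (4, mkt, Delta, 12), (4, mkt, Delta, 27), (4, mkt, Delta, 29), (4, mkt, Delta, 30), (4, mkt, Delta, 31), (4, mkt, Delta, 37), (4, p2, Alpha, 11), (4, p2, Alpha, 12), (4, p2, Alpha, 27), (4, p2, Alpha, 29), (4, p2, Alpha, 30), (4, p2, Alpha, 31), (4, p2, Alpha, 37)}
(Enroll ⨝ Teacher) ⋈ Course (natural join on title): {(4, cs, Atlas, 11, 31, Ned), (4, cs, Atlas, 12, 31, Ned), (4, cs, Atlas, 27, 31, Ned), (4, cs, Atlas, 29, 31, Ned), (4, cs, Atlas, 30, 31, Ned), (4, cs, Atlas, 31, 31, Ned), (4, cs, Atlas, 37, 31, Ned), (4, fin, Argo, 11, 14, Bo), (4, fin, Argo, 11, 37, Ada), (4, fin, Argo, 12, 14, Bo), (4, fin, Argo, 12, 37, Ada), (4, fin, Argo, 27, 14, Bo), (4, fin, Argo, 27, 37, Ada), (4, fin, Argo, 29, 14, Bo), (4, fin, Argo, 29, 37, Ada), (4, fin, Argo, 30, 14, Bo), (4, fin, Argo, 30, 37, Ada), (4, fin, Argo, 31, 14, Bo), (4, fin, Argo, 31, 37, Ada), (4, fin, Argo, 37, 14, Bo), (4, fin, Argo, 37, 37, Ada), (4, hr, Delta, 11, 16, Wes), (4, hr, Delta, 12, 16, Wes), (4, hr, Delta, 27, 16, Wes), (4, hr, Delta, 29, 16, Wes), (4, hr, Delta, 30, 16, Wes), (4, hr, Delta, 31, 16, Wes), (4, hr, Delta, 37, 16, Wes), (4, mkt, Delta, 11, 16, Wes), (4, mkt, Delta, 12, 16, Wes), (4, mkt, Delta, 27, 16, Wes), (4, mkt, Delta, 29, 16, Wes), (4, mkt, Delta, 30, 16, Wes), (4, mkt, Delta, 31, 16, Wes), (4, mkt, Delta, 37, 16, Wes), (4, p2, Alpha, 11, 27, Xia), (4, p2, Alpha, 11, 37, Kim), (4, p2, Alpha, 12, 27, Xia), (4, p2, Alpha, 12, 37, Kim), (4, p2, Alpha, 27, 27, Xia), (4, p2, Alpha, 27, 37, Kim), (4, p2, Alpha, 29, 27, Xia), (4, p2, Alpha, 29, 37, Kim), (4, p2, Alpha, 30, 27, Xia), (4, p2, Alpha, 30, 37, Kim), (4, p2, Alpha, 31, 27, Xia), (4, p2, Alpha, 31, 37, Kim), (4, p2, Alpha, 37, 27, Xia), (4, p2, Alpha, 37, 37, Kim)}
π[cid, room]: project onto (cid, room) (42 duplicate(s) eliminated) → {(cs, 31), (fin, 14), (fin, 37), (hr, 16), (mkt, 16), (p2, 27), (p2, 37)}

{(cs, 31), (fin, 14), (fin, 37), (hr, 16), (mkt, 16), (p2, 27), (p2, 37)}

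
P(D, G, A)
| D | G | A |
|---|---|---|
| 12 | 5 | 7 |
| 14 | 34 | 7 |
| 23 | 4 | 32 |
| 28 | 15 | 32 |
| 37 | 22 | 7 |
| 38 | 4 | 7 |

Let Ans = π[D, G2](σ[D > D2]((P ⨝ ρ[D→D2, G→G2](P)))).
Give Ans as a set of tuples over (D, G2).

{(14, 5), (28, 4), (37, 34), (37, 5), (38, 22), (38, 34), (38, 5)}

ρ[D→D2, G→G2]: schema becomes (D2, G2, A); tuples unchanged.
P ⋈ ρ[D→D2, G→G2](P) (natural join on A): {(12, 5, 7, 12, 5), (12, 5, 7, 14, 34), (12, 5, 7, 37, 22), (12, 5, 7, 38, 4), (14, 34, 7, 12, 5), (14, 34, 7, 14, 34), (14, 34, 7, 37, 22), (14, 34, 7, 38, 4), (23, 4, 32, 23, 4), (23, 4, 32, 28, 15), (28, 15, 32, 23, 4), (28, 15, 32, 28, 15), (37, 22, 7, 12, 5), (37, 22, 7, 14, 34), (37, 22, 7, 37, 22), (37, 22, 7, 38, 4), (38, 4, 7, 12, 5), (38, 4, 7, 14, 34), (38, 4, 7, 37, 22), (38, 4, 7, 38, 4)}
Filtering on D > D2 leaves {(14, 34, 7, 12, 5), (28, 15, 32, 23, 4), (37, 22, 7, 12, 5), (37, 22, 7, 14, 34), (38, 4, 7, 12, 5), (38, 4, 7, 14, 34), (38, 4, 7, 37, 22)}.
π[D, G2]: project onto (D, G2) → {(14, 5), (28, 4), (37, 34), (37, 5), (38, 22), (38, 34), (38, 5)}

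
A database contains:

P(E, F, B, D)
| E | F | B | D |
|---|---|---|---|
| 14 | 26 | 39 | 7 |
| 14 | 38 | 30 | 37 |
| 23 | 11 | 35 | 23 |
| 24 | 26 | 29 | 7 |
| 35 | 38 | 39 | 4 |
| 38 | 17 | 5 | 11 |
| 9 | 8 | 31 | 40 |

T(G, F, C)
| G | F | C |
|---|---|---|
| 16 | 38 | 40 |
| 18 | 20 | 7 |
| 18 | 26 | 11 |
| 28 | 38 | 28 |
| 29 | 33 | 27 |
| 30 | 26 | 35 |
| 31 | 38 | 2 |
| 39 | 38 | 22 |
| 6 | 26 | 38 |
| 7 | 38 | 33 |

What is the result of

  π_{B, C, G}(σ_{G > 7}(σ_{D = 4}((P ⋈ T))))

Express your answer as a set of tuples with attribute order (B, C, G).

Natural join on F: {(14, 26, 39, 7, 18, 11), (14, 26, 39, 7, 30, 35), (14, 26, 39, 7, 6, 38), (14, 38, 30, 37, 16, 40), (14, 38, 30, 37, 28, 28), (14, 38, 30, 37, 31, 2), (14, 38, 30, 37, 39, 22), (14, 38, 30, 37, 7, 33), (24, 26, 29, 7, 18, 11), (24, 26, 29, 7, 30, 35), (24, 26, 29, 7, 6, 38), (35, 38, 39, 4, 16, 40), (35, 38, 39, 4, 28, 28), (35, 38, 39, 4, 31, 2), (35, 38, 39, 4, 39, 22), (35, 38, 39, 4, 7, 33)}
σ[D = 4]: keep tuples satisfying D = 4 → {(35, 38, 39, 4, 16, 40), (35, 38, 39, 4, 28, 28), (35, 38, 39, 4, 31, 2), (35, 38, 39, 4, 39, 22), (35, 38, 39, 4, 7, 33)}
σ[G > 7]: keep tuples satisfying G > 7 → {(35, 38, 39, 4, 16, 40), (35, 38, 39, 4, 28, 28), (35, 38, 39, 4, 31, 2), (35, 38, 39, 4, 39, 22)}
Projecting to B, C, G: {(39, 2, 31), (39, 22, 39), (39, 28, 28), (39, 40, 16)}

{(39, 2, 31), (39, 22, 39), (39, 28, 28), (39, 40, 16)}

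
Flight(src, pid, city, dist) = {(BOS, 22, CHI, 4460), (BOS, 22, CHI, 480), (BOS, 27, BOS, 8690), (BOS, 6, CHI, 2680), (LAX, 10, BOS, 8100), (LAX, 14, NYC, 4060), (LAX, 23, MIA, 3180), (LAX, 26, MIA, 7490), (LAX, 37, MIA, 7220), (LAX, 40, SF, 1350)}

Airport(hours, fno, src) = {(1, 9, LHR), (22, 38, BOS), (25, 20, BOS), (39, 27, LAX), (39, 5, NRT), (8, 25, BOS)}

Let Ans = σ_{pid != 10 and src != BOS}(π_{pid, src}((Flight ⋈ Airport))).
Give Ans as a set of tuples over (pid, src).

Flight ⋈ Airport (natural join on src): {(BOS, 22, CHI, 4460, 22, 38), (BOS, 22, CHI, 4460, 25, 20), (BOS, 22, CHI, 4460, 8, 25), (BOS, 22, CHI, 480, 22, 38), (BOS, 22, CHI, 480, 25, 20), (BOS, 22, CHI, 480, 8, 25), (BOS, 27, BOS, 8690, 22, 38), (BOS, 27, BOS, 8690, 25, 20), (BOS, 27, BOS, 8690, 8, 25), (BOS, 6, CHI, 2680, 22, 38), (BOS, 6, CHI, 2680, 25, 20), (BOS, 6, CHI, 2680, 8, 25), (LAX, 10, BOS, 8100, 39, 27), (LAX, 14, NYC, 4060, 39, 27), (LAX, 23, MIA, 3180, 39, 27), (LAX, 26, MIA, 7490, 39, 27), (LAX, 37, MIA, 7220, 39, 27), (LAX, 40, SF, 1350, 39, 27)}
Projecting to pid, src (9 duplicate(s) eliminated): {(10, LAX), (14, LAX), (22, BOS), (23, LAX), (26, LAX), (27, BOS), (37, LAX), (40, LAX), (6, BOS)}
Filtering on pid != 10 and src != BOS leaves {(14, LAX), (23, LAX), (26, LAX), (37, LAX), (40, LAX)}.

{(14, LAX), (23, LAX), (26, LAX), (37, LAX), (40, LAX)}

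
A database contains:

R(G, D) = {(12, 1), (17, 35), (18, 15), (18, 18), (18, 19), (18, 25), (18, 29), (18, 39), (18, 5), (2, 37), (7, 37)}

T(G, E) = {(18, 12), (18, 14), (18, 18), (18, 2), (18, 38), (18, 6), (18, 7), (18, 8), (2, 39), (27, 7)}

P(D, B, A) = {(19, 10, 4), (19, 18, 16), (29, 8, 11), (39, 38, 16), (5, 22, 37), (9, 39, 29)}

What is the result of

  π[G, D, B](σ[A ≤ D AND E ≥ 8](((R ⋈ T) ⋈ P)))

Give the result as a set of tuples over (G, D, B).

R ⋈ T (natural join on G): {(18, 15, 12), (18, 15, 14), (18, 15, 18), (18, 15, 2), (18, 15, 38), (18, 15, 6), (18, 15, 7), (18, 15, 8), (18, 18, 12), (18, 18, 14), (18, 18, 18), (18, 18, 2), (18, 18, 38), (18, 18, 6), (18, 18, 7), (18, 18, 8), (18, 19, 12), (18, 19, 14), (18, 19, 18), (18, 19, 2), (18, 19, 38), (18, 19, 6), (18, 19, 7), (18, 19, 8), (18, 25, 12), (18, 25, 14), (18, 25, 18), (18, 25, 2), (18, 25, 38), (18, 25, 6), (18, 25, 7), (18, 25, 8), (18, 29, 12), (18, 29, 14), (18, 29, 18), (18, 29, 2), (18, 29, 38), (18, 29, 6), (18, 29, 7), (18, 29, 8), (18, 39, 12), (18, 39, 14), (18, 39, 18), (18, 39, 2), (18, 39, 38), (18, 39, 6), (18, 39, 7), (18, 39, 8), (18, 5, 12), (18, 5, 14), (18, 5, 18), (18, 5, 2), (18, 5, 38), (18, 5, 6), (18, 5, 7), (18, 5, 8), (2, 37, 39)}
(R ⋈ T) ⋈ P (natural join on D): {(18, 19, 12, 10, 4), (18, 19, 12, 18, 16), (18, 19, 14, 10, 4), (18, 19, 14, 18, 16), (18, 19, 18, 10, 4), (18, 19, 18, 18, 16), (18, 19, 2, 10, 4), (18, 19, 2, 18, 16), (18, 19, 38, 10, 4), (18, 19, 38, 18, 16), (18, 19, 6, 10, 4), (18, 19, 6, 18, 16), (18, 19, 7, 10, 4), (18, 19, 7, 18, 16), (18, 19, 8, 10, 4), (18, 19, 8, 18, 16), (18, 29, 12, 8, 11), (18, 29, 14, 8, 11), (18, 29, 18, 8, 11), (18, 29, 2, 8, 11), (18, 29, 38, 8, 11), (18, 29, 6, 8, 11), (18, 29, 7, 8, 11), (18, 29, 8, 8, 11), (18, 39, 12, 38, 16), (18, 39, 14, 38, 16), (18, 39, 18, 38, 16), (18, 39, 2, 38, 16), (18, 39, 38, 38, 16), (18, 39, 6, 38, 16), (18, 39, 7, 38, 16), (18, 39, 8, 38, 16), (18, 5, 12, 22, 37), (18, 5, 14, 22, 37), (18, 5, 18, 22, 37), (18, 5, 2, 22, 37), (18, 5, 38, 22, 37), (18, 5, 6, 22, 37), (18, 5, 7, 22, 37), (18, 5, 8, 22, 37)}
σ[A ≤ D AND E ≥ 8]: keep tuples satisfying A ≤ D AND E ≥ 8 → {(18, 19, 12, 10, 4), (18, 19, 12, 18, 16), (18, 19, 14, 10, 4), (18, 19, 14, 18, 16), (18, 19, 18, 10, 4), (18, 19, 18, 18, 16), (18, 19, 38, 10, 4), (18, 19, 38, 18, 16), (18, 19, 8, 10, 4), (18, 19, 8, 18, 16), (18, 29, 12, 8, 11), (18, 29, 14, 8, 11), (18, 29, 18, 8, 11), (18, 29, 38, 8, 11), (18, 29, 8, 8, 11), (18, 39, 12, 38, 16), (18, 39, 14, 38, 16), (18, 39, 18, 38, 16), (18, 39, 38, 38, 16), (18, 39, 8, 38, 16)}
Keep only column(s) G, D, B (16 duplicate(s) eliminated): {(18, 19, 10), (18, 19, 18), (18, 29, 8), (18, 39, 38)}

{(18, 19, 10), (18, 19, 18), (18, 29, 8), (18, 39, 38)}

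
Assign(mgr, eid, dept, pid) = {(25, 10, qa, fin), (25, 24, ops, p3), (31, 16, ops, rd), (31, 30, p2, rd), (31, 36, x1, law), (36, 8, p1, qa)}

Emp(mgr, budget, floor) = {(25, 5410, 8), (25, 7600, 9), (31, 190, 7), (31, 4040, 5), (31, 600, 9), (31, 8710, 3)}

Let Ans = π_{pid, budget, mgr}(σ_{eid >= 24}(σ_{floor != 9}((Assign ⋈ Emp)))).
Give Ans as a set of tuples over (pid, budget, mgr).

{(law, 190, 31), (law, 4040, 31), (law, 8710, 31), (p3, 5410, 25), (rd, 190, 31), (rd, 4040, 31), (rd, 8710, 31)}

Assign ⋈ Emp (natural join on mgr): {(25, 10, qa, fin, 5410, 8), (25, 10, qa, fin, 7600, 9), (25, 24, ops, p3, 5410, 8), (25, 24, ops, p3, 7600, 9), (31, 16, ops, rd, 190, 7), (31, 16, ops, rd, 4040, 5), (31, 16, ops, rd, 600, 9), (31, 16, ops, rd, 8710, 3), (31, 30, p2, rd, 190, 7), (31, 30, p2, rd, 4040, 5), (31, 30, p2, rd, 600, 9), (31, 30, p2, rd, 8710, 3), (31, 36, x1, law, 190, 7), (31, 36, x1, law, 4040, 5), (31, 36, x1, law, 600, 9), (31, 36, x1, law, 8710, 3)}
σ[floor != 9]: keep tuples satisfying floor != 9 → {(25, 10, qa, fin, 5410, 8), (25, 24, ops, p3, 5410, 8), (31, 16, ops, rd, 190, 7), (31, 16, ops, rd, 4040, 5), (31, 16, ops, rd, 8710, 3), (31, 30, p2, rd, 190, 7), (31, 30, p2, rd, 4040, 5), (31, 30, p2, rd, 8710, 3), (31, 36, x1, law, 190, 7), (31, 36, x1, law, 4040, 5), (31, 36, x1, law, 8710, 3)}
σ[eid >= 24]: keep tuples satisfying eid >= 24 → {(25, 24, ops, p3, 5410, 8), (31, 30, p2, rd, 190, 7), (31, 30, p2, rd, 4040, 5), (31, 30, p2, rd, 8710, 3), (31, 36, x1, law, 190, 7), (31, 36, x1, law, 4040, 5), (31, 36, x1, law, 8710, 3)}
Projecting to pid, budget, mgr: {(law, 190, 31), (law, 4040, 31), (law, 8710, 31), (p3, 5410, 25), (rd, 190, 31), (rd, 4040, 31), (rd, 8710, 31)}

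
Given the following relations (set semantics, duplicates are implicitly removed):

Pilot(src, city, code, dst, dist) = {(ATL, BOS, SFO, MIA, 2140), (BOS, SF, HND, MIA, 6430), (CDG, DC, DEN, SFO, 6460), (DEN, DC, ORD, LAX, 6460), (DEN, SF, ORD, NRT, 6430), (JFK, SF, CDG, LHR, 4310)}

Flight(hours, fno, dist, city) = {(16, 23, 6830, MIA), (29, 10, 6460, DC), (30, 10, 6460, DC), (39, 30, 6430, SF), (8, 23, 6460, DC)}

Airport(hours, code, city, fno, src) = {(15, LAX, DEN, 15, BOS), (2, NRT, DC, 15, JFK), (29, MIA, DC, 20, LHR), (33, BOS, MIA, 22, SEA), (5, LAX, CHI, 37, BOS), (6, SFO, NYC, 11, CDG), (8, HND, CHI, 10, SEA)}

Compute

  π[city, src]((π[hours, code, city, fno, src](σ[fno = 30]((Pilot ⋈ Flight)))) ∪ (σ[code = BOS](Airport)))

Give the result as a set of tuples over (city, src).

{(MIA, SEA), (SF, BOS), (SF, DEN)}

Joining Pilot and Flight on city, dist yields {(BOS, SF, HND, MIA, 6430, 39, 30), (CDG, DC, DEN, SFO, 6460, 29, 10), (CDG, DC, DEN, SFO, 6460, 30, 10), (CDG, DC, DEN, SFO, 6460, 8, 23), (DEN, DC, ORD, LAX, 6460, 29, 10), (DEN, DC, ORD, LAX, 6460, 30, 10), (DEN, DC, ORD, LAX, 6460, 8, 23), (DEN, SF, ORD, NRT, 6430, 39, 30)}.
Selection fno = 30: {(BOS, SF, HND, MIA, 6430, 39, 30), (DEN, SF, ORD, NRT, 6430, 39, 30)}
π_{hours, code, city, fno, src} gives {(39, HND, SF, 30, BOS), (39, ORD, SF, 30, DEN)}.
Selection code = BOS: {(33, BOS, MIA, 22, SEA)}
Union: {(39, HND, SF, 30, BOS), (39, ORD, SF, 30, DEN)} with {(33, BOS, MIA, 22, SEA)} → {(33, BOS, MIA, 22, SEA), (39, HND, SF, 30, BOS), (39, ORD, SF, 30, DEN)}
π_{city, src} gives {(MIA, SEA), (SF, BOS), (SF, DEN)}.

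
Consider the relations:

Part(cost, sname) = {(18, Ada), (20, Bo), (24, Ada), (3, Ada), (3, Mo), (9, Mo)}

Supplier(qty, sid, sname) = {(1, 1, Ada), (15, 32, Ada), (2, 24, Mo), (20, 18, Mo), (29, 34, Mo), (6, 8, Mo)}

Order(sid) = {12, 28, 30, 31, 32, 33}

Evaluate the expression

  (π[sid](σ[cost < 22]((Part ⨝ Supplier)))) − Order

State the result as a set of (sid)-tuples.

Part ⋈ Supplier (natural join on sname): {(18, Ada, 1, 1), (18, Ada, 15, 32), (24, Ada, 1, 1), (24, Ada, 15, 32), (3, Ada, 1, 1), (3, Ada, 15, 32), (3, Mo, 2, 24), (3, Mo, 20, 18), (3, Mo, 29, 34), (3, Mo, 6, 8), (9, Mo, 2, 24), (9, Mo, 20, 18), (9, Mo, 29, 34), (9, Mo, 6, 8)}
Filtering on cost < 22 leaves {(18, Ada, 1, 1), (18, Ada, 15, 32), (3, Ada, 1, 1), (3, Ada, 15, 32), (3, Mo, 2, 24), (3, Mo, 20, 18), (3, Mo, 29, 34), (3, Mo, 6, 8), (9, Mo, 2, 24), (9, Mo, 20, 18), (9, Mo, 29, 34), (9, Mo, 6, 8)}.
π_{sid} gives {1, 18, 24, 32, 34, 8} (6 duplicate(s) eliminated).
Taking the difference: {1, 18, 24, 34, 8}

{1, 18, 24, 34, 8}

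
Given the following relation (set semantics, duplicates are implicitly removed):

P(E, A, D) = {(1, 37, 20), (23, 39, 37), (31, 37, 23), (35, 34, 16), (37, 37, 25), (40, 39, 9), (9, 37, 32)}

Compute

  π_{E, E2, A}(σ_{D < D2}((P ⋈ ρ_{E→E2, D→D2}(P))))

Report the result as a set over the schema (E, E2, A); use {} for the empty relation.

{(1, 31, 37), (1, 37, 37), (1, 9, 37), (31, 37, 37), (31, 9, 37), (37, 9, 37), (40, 23, 39)}

ρ[E→E2, D→D2]: schema becomes (E2, A, D2); tuples unchanged.
Natural join on A: {(1, 37, 20, 1, 20), (1, 37, 20, 31, 23), (1, 37, 20, 37, 25), (1, 37, 20, 9, 32), (23, 39, 37, 23, 37), (23, 39, 37, 40, 9), (31, 37, 23, 1, 20), (31, 37, 23, 31, 23), (31, 37, 23, 37, 25), (31, 37, 23, 9, 32), (35, 34, 16, 35, 16), (37, 37, 25, 1, 20), (37, 37, 25, 31, 23), (37, 37, 25, 37, 25), (37, 37, 25, 9, 32), (40, 39, 9, 23, 37), (40, 39, 9, 40, 9), (9, 37, 32, 1, 20), (9, 37, 32, 31, 23), (9, 37, 32, 37, 25), (9, 37, 32, 9, 32)}
Filtering on D < D2 leaves {(1, 37, 20, 31, 23), (1, 37, 20, 37, 25), (1, 37, 20, 9, 32), (31, 37, 23, 37, 25), (31, 37, 23, 9, 32), (37, 37, 25, 9, 32), (40, 39, 9, 23, 37)}.
Keep only column(s) E, E2, A: {(1, 31, 37), (1, 37, 37), (1, 9, 37), (31, 37, 37), (31, 9, 37), (37, 9, 37), (40, 23, 39)}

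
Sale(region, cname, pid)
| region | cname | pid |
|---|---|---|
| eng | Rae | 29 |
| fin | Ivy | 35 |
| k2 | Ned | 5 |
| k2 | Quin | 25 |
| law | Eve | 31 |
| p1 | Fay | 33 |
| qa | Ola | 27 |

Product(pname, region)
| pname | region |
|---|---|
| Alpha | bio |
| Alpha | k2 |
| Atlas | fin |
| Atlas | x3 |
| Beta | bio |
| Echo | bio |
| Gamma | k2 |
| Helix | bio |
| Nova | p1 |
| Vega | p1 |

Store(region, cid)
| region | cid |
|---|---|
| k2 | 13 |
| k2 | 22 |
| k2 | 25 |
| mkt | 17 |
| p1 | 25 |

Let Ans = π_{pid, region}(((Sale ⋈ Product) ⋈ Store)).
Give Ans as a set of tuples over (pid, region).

Natural join on region: {(fin, Ivy, 35, Atlas), (k2, Ned, 5, Alpha), (k2, Ned, 5, Gamma), (k2, Quin, 25, Alpha), (k2, Quin, 25, Gamma), (p1, Fay, 33, Nova), (p1, Fay, 33, Vega)}
Natural join on region: {(k2, Ned, 5, Alpha, 13), (k2, Ned, 5, Alpha, 22), (k2, Ned, 5, Alpha, 25), (k2, Ned, 5, Gamma, 13), (k2, Ned, 5, Gamma, 22), (k2, Ned, 5, Gamma, 25), (k2, Quin, 25, Alpha, 13), (k2, Quin, 25, Alpha, 22), (k2, Quin, 25, Alpha, 25), (k2, Quin, 25, Gamma, 13), (k2, Quin, 25, Gamma, 22), (k2, Quin, 25, Gamma, 25), (p1, Fay, 33, Nova, 25), (p1, Fay, 33, Vega, 25)}
π[pid, region]: project onto (pid, region) (11 duplicate(s) eliminated) → {(25, k2), (33, p1), (5, k2)}

{(25, k2), (33, p1), (5, k2)}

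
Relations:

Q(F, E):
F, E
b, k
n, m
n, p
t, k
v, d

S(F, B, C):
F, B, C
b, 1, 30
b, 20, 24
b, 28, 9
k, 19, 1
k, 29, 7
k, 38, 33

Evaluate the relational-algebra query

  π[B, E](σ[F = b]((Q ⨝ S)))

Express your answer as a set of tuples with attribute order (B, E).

Joining Q and S on F yields {(b, k, 1, 30), (b, k, 20, 24), (b, k, 28, 9)}.
Filtering on F = b leaves {(b, k, 1, 30), (b, k, 20, 24), (b, k, 28, 9)}.
π_{B, E} gives {(1, k), (20, k), (28, k)}.

{(1, k), (20, k), (28, k)}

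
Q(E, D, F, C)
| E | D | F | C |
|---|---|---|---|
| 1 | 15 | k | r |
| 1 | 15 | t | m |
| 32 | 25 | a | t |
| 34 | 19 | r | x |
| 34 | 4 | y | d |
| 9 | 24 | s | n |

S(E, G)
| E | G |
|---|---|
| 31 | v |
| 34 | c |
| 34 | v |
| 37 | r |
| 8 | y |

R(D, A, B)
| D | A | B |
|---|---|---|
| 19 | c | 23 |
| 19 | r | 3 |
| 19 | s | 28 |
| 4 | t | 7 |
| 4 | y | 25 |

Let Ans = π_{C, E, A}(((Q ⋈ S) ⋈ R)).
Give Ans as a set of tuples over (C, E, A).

{(d, 34, t), (d, 34, y), (x, 34, c), (x, 34, r), (x, 34, s)}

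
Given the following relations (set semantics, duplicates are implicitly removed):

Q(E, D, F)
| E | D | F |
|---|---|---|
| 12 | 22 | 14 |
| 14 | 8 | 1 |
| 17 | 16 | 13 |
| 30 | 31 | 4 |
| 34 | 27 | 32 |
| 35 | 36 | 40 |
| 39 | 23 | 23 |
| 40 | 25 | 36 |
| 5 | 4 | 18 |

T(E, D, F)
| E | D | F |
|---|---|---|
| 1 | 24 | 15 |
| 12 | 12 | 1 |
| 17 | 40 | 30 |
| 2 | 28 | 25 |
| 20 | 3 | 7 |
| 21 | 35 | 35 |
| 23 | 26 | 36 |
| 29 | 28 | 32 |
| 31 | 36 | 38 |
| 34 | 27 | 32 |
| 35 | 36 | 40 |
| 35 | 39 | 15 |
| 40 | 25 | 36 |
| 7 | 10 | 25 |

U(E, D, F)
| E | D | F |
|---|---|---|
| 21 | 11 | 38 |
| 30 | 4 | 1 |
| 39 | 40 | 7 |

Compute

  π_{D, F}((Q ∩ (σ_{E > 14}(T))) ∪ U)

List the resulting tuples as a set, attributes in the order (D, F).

{(11, 38), (25, 36), (27, 32), (36, 40), (4, 1), (40, 7)}

σ[E > 14]: keep tuples satisfying E > 14 → {(17, 40, 30), (20, 3, 7), (21, 35, 35), (23, 26, 36), (29, 28, 32), (31, 36, 38), (34, 27, 32), (35, 36, 40), (35, 39, 15), (40, 25, 36)}
Set intersection of the two operands is {(34, 27, 32), (35, 36, 40), (40, 25, 36)}.
Set union of the two operands is {(21, 11, 38), (30, 4, 1), (34, 27, 32), (35, 36, 40), (39, 40, 7), (40, 25, 36)}.
Projecting to D, F: {(11, 38), (25, 36), (27, 32), (36, 40), (4, 1), (40, 7)}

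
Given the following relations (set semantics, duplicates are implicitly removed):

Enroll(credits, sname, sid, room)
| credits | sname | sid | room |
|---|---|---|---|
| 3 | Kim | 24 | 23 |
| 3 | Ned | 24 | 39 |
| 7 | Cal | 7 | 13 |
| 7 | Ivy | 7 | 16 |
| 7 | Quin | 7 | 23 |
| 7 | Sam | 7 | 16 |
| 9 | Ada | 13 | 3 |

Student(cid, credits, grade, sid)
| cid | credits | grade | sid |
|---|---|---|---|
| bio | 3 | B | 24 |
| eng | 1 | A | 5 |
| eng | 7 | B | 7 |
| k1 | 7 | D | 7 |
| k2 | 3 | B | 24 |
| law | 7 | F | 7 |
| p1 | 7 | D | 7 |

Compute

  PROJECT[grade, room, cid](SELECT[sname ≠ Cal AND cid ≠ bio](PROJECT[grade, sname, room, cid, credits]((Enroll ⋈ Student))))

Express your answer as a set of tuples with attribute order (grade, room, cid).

Enroll ⋈ Student (natural join on credits, sid): {(3, Kim, 24, 23, bio, B), (3, Kim, 24, 23, k2, B), (3, Ned, 24, 39, bio, B), (3, Ned, 24, 39, k2, B), (7, Cal, 7, 13, eng, B), (7, Cal, 7, 13, k1, D), (7, Cal, 7, 13, law, F), (7, Cal, 7, 13, p1, D), (7, Ivy, 7, 16, eng, B), (7, Ivy, 7, 16, k1, D), (7, Ivy, 7, 16, law, F), (7, Ivy, 7, 16, p1, D), (7, Quin, 7, 23, eng, B), (7, Quin, 7, 23, k1, D), (7, Quin, 7, 23, law, F), (7, Quin, 7, 23, p1, D), (7, Sam, 7, 16, eng, B), (7, Sam, 7, 16, k1, D), (7, Sam, 7, 16, law, F), (7, Sam, 7, 16, p1, D)}
Keep only column(s) grade, sname, room, cid, credits: {(B, Cal, 13, eng, 7), (B, Ivy, 16, eng, 7), (B, Kim, 23, bio, 3), (B, Kim, 23, k2, 3), (B, Ned, 39, bio, 3), (B, Ned, 39, k2, 3), (B, Quin, 23, eng, 7), (B, Sam, 16, eng, 7), (D, Cal, 13, k1, 7), (D, Cal, 13, p1, 7), (D, Ivy, 16, k1, 7), (D, Ivy, 16, p1, 7), (D, Quin, 23, k1, 7), (D, Quin, 23, p1, 7), (D, Sam, 16, k1, 7), (D, Sam, 16, p1, 7), (F, Cal, 13, law, 7), (F, Ivy, 16, law, 7), (F, Quin, 23, law, 7), (F, Sam, 16, law, 7)}
Selection sname ≠ Cal AND cid ≠ bio: {(B, Ivy, 16, eng, 7), (B, Kim, 23, k2, 3), (B, Ned, 39, k2, 3), (B, Quin, 23, eng, 7), (B, Sam, 16, eng, 7), (D, Ivy, 16, k1, 7), (D, Ivy, 16, p1, 7), (D, Quin, 23, k1, 7), (D, Quin, 23, p1, 7), (D, Sam, 16, k1, 7), (D, Sam, 16, p1, 7), (F, Ivy, 16, law, 7), (F, Quin, 23, law, 7), (F, Sam, 16, law, 7)}
Keep only column(s) grade, room, cid (4 duplicate(s) eliminated): {(B, 16, eng), (B, 23, eng), (B, 23, k2), (B, 39, k2), (D, 16, k1), (D, 16, p1), (D, 23, k1), (D, 23, p1), (F, 16, law), (F, 23, law)}

{(B, 16, eng), (B, 23, eng), (B, 23, k2), (B, 39, k2), (D, 16, k1), (D, 16, p1), (D, 23, k1), (D, 23, p1), (F, 16, law), (F, 23, law)}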